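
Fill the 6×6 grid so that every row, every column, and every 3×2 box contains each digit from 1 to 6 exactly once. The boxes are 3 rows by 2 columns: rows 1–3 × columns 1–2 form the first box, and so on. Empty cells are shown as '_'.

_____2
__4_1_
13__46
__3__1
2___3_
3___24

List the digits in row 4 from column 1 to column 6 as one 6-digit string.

R1C5 = 5 (sole candidate).
R2C6 = 3 (sole candidate).
R4C5 = 6: row 4 has {1,3}; col 5 has {1,2,3,4,5}; box has {1,2,3,4} → only 6 remains.
R5C6 = 5 (sole candidate).
R1C4 = 3 (hidden single in row 1).
R1C3 = 1 (hidden single in row 1).
R5C3 = 6 (sole candidate).
R6C3 = 5 (sole candidate).
R6C4 = 1 (sole candidate).
R3C3 = 2 (sole candidate).
R3C4 = 5 (sole candidate).
R5C4 = 4 (sole candidate).
R6C2 = 6 (sole candidate).
R1C2 = 4 (sole candidate).
R2C4 = 6 (sole candidate).
R4C2 = 5: row 4 has {1,3,6}; col 2 has {3,4,6}; box has {2,3,6} → only 5 remains.
R4C4 = 2: row 4 has {1,3,5,6}; col 4 has {1,3,4,5,6}; box has {1,3,4,5,6} → only 2 remains.
R5C2 = 1 (sole candidate).
R1C1 = 6 (sole candidate).
R2C1 = 5 (sole candidate).
R2C2 = 2 (sole candidate).
R4C1 = 4: row 4 has {1,2,3,5,6}; col 1 has {1,2,3,5,6}; box has {1,2,3,5,6} → only 4 remains.

453261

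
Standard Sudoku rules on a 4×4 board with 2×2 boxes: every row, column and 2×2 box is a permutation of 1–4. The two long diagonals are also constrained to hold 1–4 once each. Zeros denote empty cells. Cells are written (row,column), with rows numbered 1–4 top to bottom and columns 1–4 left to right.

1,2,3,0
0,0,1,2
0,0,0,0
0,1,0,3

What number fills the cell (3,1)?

(1,4) = 4: row 1 has {1,2,3}; col 4 has {2,3}; box has {1,2,3}; anti-diagonal has {1} → only 4 remains.
(2,2) = 4: row 2 has {1,2}; col 2 has {1,2}; box has {1,2}; main diagonal has {1,3} → only 4 remains.
(3,2) = 3: row 3 has {}; col 2 has {1,2,4}; box has {1}; anti-diagonal has {1,4} → only 3 remains.
(3,3) = 2: row 3 has {3}; col 3 has {1,3}; box has {3}; main diagonal has {1,3,4} → only 2 remains.
(3,4) = 1: row 3 has {2,3}; col 4 has {2,3,4}; box has {2,3} → only 1 remains.
(4,1) = 2: row 4 has {1,3}; col 1 has {1}; box has {1,3}; anti-diagonal has {1,3,4} → only 2 remains.
(4,3) = 4: row 4 has {1,2,3}; col 3 has {1,2,3}; box has {1,2,3} → only 4 remains.
(2,1) = 3: row 2 has {1,2,4}; col 1 has {1,2}; box has {1,2,4} → only 3 remains.
(3,1) = 4: row 3 has {1,2,3}; col 1 has {1,2,3}; box has {1,2,3} → only 4 remains.

4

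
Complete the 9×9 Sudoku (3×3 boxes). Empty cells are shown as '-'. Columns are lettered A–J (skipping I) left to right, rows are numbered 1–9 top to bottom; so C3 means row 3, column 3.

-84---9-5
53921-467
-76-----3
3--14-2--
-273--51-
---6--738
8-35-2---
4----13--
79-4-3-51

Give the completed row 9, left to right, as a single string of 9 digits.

D1 = 7: row 1 has {4,5,8,9}; col 4 has {1,2,3,4,5,6}; box has {1,2} → only 7 remains.
F1 = 6: row 1 has {4,5,7,8,9}; col 6 has {1,2,3}; box has {1,2,7} → only 6 remains.
H1 = 2: row 1 has {4,5,6,7,8,9}; col 8 has {1,3,5,6}; box has {3,4,5,6,7,9} → only 2 remains.
F2 = 8: row 2 has {1,2,3,4,5,6,7,9}; col 6 has {1,2,3,6}; box has {1,2,6,7} → only 8 remains.
D3 = 9: row 3 has {3,6,7}; col 4 has {1,2,3,4,5,6,7}; box has {1,2,6,7,8} → only 9 remains.
E3 = 5: row 3 has {3,6,7,9}; col 5 has {1,4}; box has {1,2,6,7,8,9} → only 5 remains.
F3 = 4: row 3 has {3,5,6,7,9}; col 6 has {1,2,3,6,8}; box has {1,2,5,6,7,8,9} → only 4 remains.
H3 = 8: row 3 has {3,4,5,6,7,9}; col 8 has {1,2,3,5,6}; box has {2,3,4,5,6,7,9} → only 8 remains.
H4 = 9: row 4 has {1,2,3,4}; col 8 has {1,2,3,5,6,8}; box has {1,2,3,5,7,8} → only 9 remains.
J4 = 6: row 4 has {1,2,3,4,9}; col 9 has {1,3,5,7,8}; box has {1,2,3,5,7,8,9} → only 6 remains.
F5 = 9: row 5 has {1,2,3,5,7}; col 6 has {1,2,3,4,6,8}; box has {1,3,4,6} → only 9 remains.
J5 = 4: row 5 has {1,2,3,5,7,9}; col 9 has {1,3,5,6,7,8}; box has {1,2,3,5,6,7,8,9} → only 4 remains.
E6 = 2: row 6 has {3,6,7,8}; col 5 has {1,4,5}; box has {1,3,4,6,9} → only 2 remains.
F6 = 5: row 6 has {2,3,6,7,8}; col 6 has {1,2,3,4,6,8,9}; box has {1,2,3,4,6,9} → only 5 remains.
G7 = 6: row 7 has {2,3,5,8}; col 7 has {2,3,4,5,7,9}; box has {1,3,5} → only 6 remains.
J7 = 9: row 7 has {2,3,5,6,8}; col 9 has {1,3,4,5,6,7,8}; box has {1,3,5,6} → only 9 remains.
D8 = 8: row 8 has {1,3,4}; col 4 has {1,2,3,4,5,6,7,9}; box has {1,2,3,4,5} → only 8 remains.
H8 = 7: row 8 has {1,3,4,8}; col 8 has {1,2,3,5,6,8,9}; box has {1,3,5,6,9} → only 7 remains.
J8 = 2: row 8 has {1,3,4,7,8}; col 9 has {1,3,4,5,6,7,8,9}; box has {1,3,5,6,7,9} → only 2 remains.
C9 = 2: row 9 has {1,3,4,5,7,9}; col 3 has {3,4,6,7,9}; box has {3,4,7,8,9} → only 2 remains.
E9 = 6: row 9 has {1,2,3,4,5,7,9}; col 5 has {1,2,4,5}; box has {1,2,3,4,5,8} → only 6 remains.
G9 = 8: row 9 has {1,2,3,4,5,6,7,9}; col 7 has {2,3,4,5,6,7,9}; box has {1,2,3,5,6,7,9} → only 8 remains.

792463851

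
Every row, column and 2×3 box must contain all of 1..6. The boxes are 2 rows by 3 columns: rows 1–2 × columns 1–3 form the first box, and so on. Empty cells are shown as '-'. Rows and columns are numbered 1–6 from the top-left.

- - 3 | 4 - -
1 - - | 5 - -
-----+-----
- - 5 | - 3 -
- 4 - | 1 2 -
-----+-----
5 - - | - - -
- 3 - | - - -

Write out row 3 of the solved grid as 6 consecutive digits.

215634

row 2, column 5 = 6 (sole candidate).
row 3, column 4 = 6: row 3 has {3,5}; col 4 has {1,4,5}; box has {1,2,3} → only 6 remains.
row 3, column 6 = 4: row 3 has {3,5,6}; col 6 has {}; box has {1,2,3,6} → only 4 remains.
row 4, column 3 = 6 (sole candidate).
row 4, column 6 = 5 (sole candidate).
row 6, column 4 = 2 (sole candidate).
row 1, column 5 = 1 (sole candidate).
row 1, column 6 = 2 (sole candidate).
row 2, column 2 = 2 (sole candidate).
row 2, column 3 = 4 (sole candidate).
row 2, column 6 = 3 (sole candidate).
row 3, column 1 = 2: row 3 has {3,4,5,6}; col 1 has {1,5}; box has {4,5,6} → only 2 remains.
row 3, column 2 = 1: row 3 has {2,3,4,5,6}; col 2 has {2,3,4}; box has {2,4,5,6} → only 1 remains.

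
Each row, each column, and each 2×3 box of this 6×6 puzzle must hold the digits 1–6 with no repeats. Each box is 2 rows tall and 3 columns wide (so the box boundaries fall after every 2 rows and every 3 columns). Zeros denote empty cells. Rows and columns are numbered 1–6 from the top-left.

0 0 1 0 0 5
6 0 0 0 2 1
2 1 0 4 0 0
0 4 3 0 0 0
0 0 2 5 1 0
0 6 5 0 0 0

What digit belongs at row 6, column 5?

3

row 2, column 3 = 4: row 2 has {1,2,6}; col 3 has {1,2,3,5}; box has {1,6} → only 4 remains.
row 2, column 4 = 3: row 2 has {1,2,4,6}; col 4 has {4,5}; box has {1,2,5} → only 3 remains.
row 3, column 3 = 6: row 3 has {1,2,4}; col 3 has {1,2,3,4,5}; box has {1,2,3,4} → only 6 remains.
row 3, column 6 = 3: row 3 has {1,2,4,6}; col 6 has {1,5}; box has {4} → only 3 remains.
row 4, column 1 = 5: row 4 has {3,4}; col 1 has {2,6}; box has {1,2,3,4,6} → only 5 remains.
row 4, column 5 = 6: row 4 has {3,4,5}; col 5 has {1,2}; box has {3,4} → only 6 remains.
row 4, column 6 = 2: row 4 has {3,4,5,6}; col 6 has {1,3,5}; box has {3,4,6} → only 2 remains.
row 5, column 2 = 3: row 5 has {1,2,5}; col 2 has {1,4,6}; box has {2,5,6} → only 3 remains.
row 6, column 4 = 2: row 6 has {5,6}; col 4 has {3,4,5}; box has {1,5} → only 2 remains.
row 6, column 6 = 4: row 6 has {2,5,6}; col 6 has {1,2,3,5}; box has {1,2,5} → only 4 remains.
row 1, column 1 = 3: row 1 has {1,5}; col 1 has {2,5,6}; box has {1,4,6} → only 3 remains.
row 1, column 2 = 2: row 1 has {1,3,5}; col 2 has {1,3,4,6}; box has {1,3,4,6} → only 2 remains.
row 1, column 4 = 6: row 1 has {1,2,3,5}; col 4 has {2,3,4,5}; box has {1,2,3,5} → only 6 remains.
row 1, column 5 = 4: row 1 has {1,2,3,5,6}; col 5 has {1,2,6}; box has {1,2,3,5,6} → only 4 remains.
row 2, column 2 = 5: row 2 has {1,2,3,4,6}; col 2 has {1,2,3,4,6}; box has {1,2,3,4,6} → only 5 remains.
row 3, column 5 = 5: row 3 has {1,2,3,4,6}; col 5 has {1,2,4,6}; box has {2,3,4,6} → only 5 remains.
row 4, column 4 = 1: row 4 has {2,3,4,5,6}; col 4 has {2,3,4,5,6}; box has {2,3,4,5,6} → only 1 remains.
row 5, column 1 = 4: row 5 has {1,2,3,5}; col 1 has {2,3,5,6}; box has {2,3,5,6} → only 4 remains.
row 5, column 6 = 6: row 5 has {1,2,3,4,5}; col 6 has {1,2,3,4,5}; box has {1,2,4,5} → only 6 remains.
row 6, column 1 = 1: row 6 has {2,4,5,6}; col 1 has {2,3,4,5,6}; box has {2,3,4,5,6} → only 1 remains.
row 6, column 5 = 3: row 6 has {1,2,4,5,6}; col 5 has {1,2,4,5,6}; box has {1,2,4,5,6} → only 3 remains.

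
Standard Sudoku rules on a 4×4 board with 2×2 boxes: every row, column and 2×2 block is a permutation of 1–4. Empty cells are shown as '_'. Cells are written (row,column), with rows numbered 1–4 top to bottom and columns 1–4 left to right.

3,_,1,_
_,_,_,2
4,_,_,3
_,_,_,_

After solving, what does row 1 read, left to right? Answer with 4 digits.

3214

(1,4) = 4: row 1 has {1,3}; col 4 has {2,3}; box has {1,2} → only 4 remains.
(2,1) = 1: row 2 has {2}; col 1 has {3,4}; box has {3} → only 1 remains.
(2,2) = 4: row 2 has {1,2}; col 2 has {}; box has {1,3} → only 4 remains.
(2,3) = 3: row 2 has {1,2,4}; col 3 has {1}; box has {1,2,4} → only 3 remains.
(3,3) = 2: row 3 has {3,4}; col 3 has {1,3}; box has {3} → only 2 remains.
(4,1) = 2: row 4 has {}; col 1 has {1,3,4}; box has {4} → only 2 remains.
(4,3) = 4: row 4 has {2}; col 3 has {1,2,3}; box has {2,3} → only 4 remains.
(4,4) = 1: row 4 has {2,4}; col 4 has {2,3,4}; box has {2,3,4} → only 1 remains.
(1,2) = 2: row 1 has {1,3,4}; col 2 has {4}; box has {1,3,4} → only 2 remains.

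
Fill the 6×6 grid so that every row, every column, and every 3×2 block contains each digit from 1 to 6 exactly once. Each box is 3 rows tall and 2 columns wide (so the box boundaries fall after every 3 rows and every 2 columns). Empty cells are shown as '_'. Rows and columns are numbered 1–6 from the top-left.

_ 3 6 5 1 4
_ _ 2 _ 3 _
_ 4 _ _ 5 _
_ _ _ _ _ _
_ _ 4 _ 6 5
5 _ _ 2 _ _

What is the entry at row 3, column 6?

2

row 1, column 1 = 2: row 1 has {1,3,4,5,6}; col 1 has {5}; box has {3,4} → only 2 remains.
row 2, column 6 = 6: row 2 has {2,3}; col 6 has {4,5}; box has {1,3,4,5} → only 6 remains.
row 3, column 6 = 2: row 3 has {4,5}; col 6 has {4,5,6}; box has {1,3,4,5,6} → only 2 remains.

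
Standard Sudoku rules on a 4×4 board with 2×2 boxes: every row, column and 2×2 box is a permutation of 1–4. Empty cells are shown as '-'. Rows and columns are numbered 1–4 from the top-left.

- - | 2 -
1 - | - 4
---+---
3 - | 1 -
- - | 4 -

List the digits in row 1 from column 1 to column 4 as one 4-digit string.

4321

r1c1 = 4: row 1 has {2}; col 1 has {1,3}; box has {1} → only 4 remains.
r1c2 = 3: row 1 has {2,4}; col 2 has {}; box has {1,4} → only 3 remains.
r1c4 = 1: row 1 has {2,3,4}; col 4 has {4}; box has {2,4} → only 1 remains.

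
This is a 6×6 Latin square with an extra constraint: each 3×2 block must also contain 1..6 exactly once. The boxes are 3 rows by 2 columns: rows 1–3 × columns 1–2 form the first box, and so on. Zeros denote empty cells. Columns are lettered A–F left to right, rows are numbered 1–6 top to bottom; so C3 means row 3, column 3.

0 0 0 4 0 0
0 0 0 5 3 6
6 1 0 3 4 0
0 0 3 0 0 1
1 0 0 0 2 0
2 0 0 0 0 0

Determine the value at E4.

6

A2 = 4: row 2 has {3,5,6}; col 1 has {1,2,6}; box has {1,6} → only 4 remains.
B2 = 2: row 2 has {3,4,5,6}; col 2 has {1}; box has {1,4,6} → only 2 remains.
C2 = 1: row 2 has {2,3,4,5,6}; col 3 has {3}; box has {3,4,5} → only 1 remains.
C3 = 2: row 3 has {1,3,4,6}; col 3 has {1,3}; box has {1,3,4,5} → only 2 remains.
F3 = 5: row 3 has {1,2,3,4,6}; col 6 has {1,6}; box has {3,4,6} → only 5 remains.
A4 = 5: row 4 has {1,3}; col 1 has {1,2,4,6}; box has {1,2} → only 5 remains.
E4 = 6: row 4 has {1,3,5}; col 5 has {2,3,4}; box has {1,2} → only 6 remains.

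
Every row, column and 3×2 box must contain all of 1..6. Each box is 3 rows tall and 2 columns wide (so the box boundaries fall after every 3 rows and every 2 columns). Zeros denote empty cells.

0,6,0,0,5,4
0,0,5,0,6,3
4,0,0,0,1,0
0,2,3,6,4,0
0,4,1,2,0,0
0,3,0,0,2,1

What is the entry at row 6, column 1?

6

row 1, column 3 = 2: row 1 has {4,5,6}; col 3 has {1,3,5}; box has {5} → only 2 remains.
row 2, column 2 = 1: row 2 has {3,5,6}; col 2 has {2,3,4,6}; box has {4,6} → only 1 remains.
row 2, column 4 = 4: row 2 has {1,3,5,6}; col 4 has {2,6}; box has {2,5} → only 4 remains.
row 3, column 2 = 5: row 3 has {1,4}; col 2 has {1,2,3,4,6}; box has {1,4,6} → only 5 remains.
row 3, column 3 = 6: row 3 has {1,4,5}; col 3 has {1,2,3,5}; box has {2,4,5} → only 6 remains.
row 3, column 4 = 3: row 3 has {1,4,5,6}; col 4 has {2,4,6}; box has {2,4,5,6} → only 3 remains.
row 3, column 6 = 2: row 3 has {1,3,4,5,6}; col 6 has {1,3,4}; box has {1,3,4,5,6} → only 2 remains.
row 4, column 6 = 5: row 4 has {2,3,4,6}; col 6 has {1,2,3,4}; box has {1,2,4} → only 5 remains.
row 5, column 5 = 3: row 5 has {1,2,4}; col 5 has {1,2,4,5,6}; box has {1,2,4,5} → only 3 remains.
row 5, column 6 = 6: row 5 has {1,2,3,4}; col 6 has {1,2,3,4,5}; box has {1,2,3,4,5} → only 6 remains.
row 6, column 3 = 4: row 6 has {1,2,3}; col 3 has {1,2,3,5,6}; box has {1,2,3,6} → only 4 remains.
row 6, column 4 = 5: row 6 has {1,2,3,4}; col 4 has {2,3,4,6}; box has {1,2,3,4,6} → only 5 remains.
row 1, column 1 = 3: row 1 has {2,4,5,6}; col 1 has {4}; box has {1,4,5,6} → only 3 remains.
row 1, column 4 = 1: row 1 has {2,3,4,5,6}; col 4 has {2,3,4,5,6}; box has {2,3,4,5,6} → only 1 remains.
row 2, column 1 = 2: row 2 has {1,3,4,5,6}; col 1 has {3,4}; box has {1,3,4,5,6} → only 2 remains.
row 4, column 1 = 1: row 4 has {2,3,4,5,6}; col 1 has {2,3,4}; box has {2,3,4} → only 1 remains.
row 5, column 1 = 5: row 5 has {1,2,3,4,6}; col 1 has {1,2,3,4}; box has {1,2,3,4} → only 5 remains.
row 6, column 1 = 6: row 6 has {1,2,3,4,5}; col 1 has {1,2,3,4,5}; box has {1,2,3,4,5} → only 6 remains.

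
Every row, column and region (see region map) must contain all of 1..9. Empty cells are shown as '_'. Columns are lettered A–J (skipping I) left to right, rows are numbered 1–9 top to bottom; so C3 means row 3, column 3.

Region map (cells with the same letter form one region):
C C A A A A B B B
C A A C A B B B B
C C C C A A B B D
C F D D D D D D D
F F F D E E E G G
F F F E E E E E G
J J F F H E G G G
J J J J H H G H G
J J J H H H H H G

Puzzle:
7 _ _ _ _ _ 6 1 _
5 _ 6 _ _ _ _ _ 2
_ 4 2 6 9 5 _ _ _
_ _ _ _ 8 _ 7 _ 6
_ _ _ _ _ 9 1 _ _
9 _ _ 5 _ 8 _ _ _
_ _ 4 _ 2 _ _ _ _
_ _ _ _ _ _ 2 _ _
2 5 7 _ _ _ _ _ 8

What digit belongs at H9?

4

J1 = 5 (hidden single in row 1).
B1 = 9 (hidden single in row 1).
H3 = 7 (hidden single in row 3).
A8 = 4 (hidden single in column 1).
D7 = 7 (hidden single in column 4).
B2 = 7 (hidden single in column 2).
E8 = 5 (hidden single in column 5).
F8 = 7 (hidden single in column 6).
G7 = 5 (hidden single in column 7).
C5 = 5 (hidden single in row 5).
H4 = 5 (hidden single in row 4).
H6 = 2 (hidden single in column 8).
E2 = 1 (hidden single in region A).
H8 = 8 (hidden single in region H).
B8 = 6 (hidden single in row 8).
E6 = 6 (hidden single in row 6).
F7 = 3 (sole candidate).
F2 = 4 (sole candidate).
G6 = 4 (sole candidate).
F1 = 2 (sole candidate).
F4 = 1 (sole candidate).
E5 = 7 (sole candidate).
F9 = 6 (sole candidate).
J3 = 3 (sole candidate).
A4 = 3 (sole candidate).
B4 = 2 (sole candidate).
C4 = 9 (sole candidate).
D4 = 4 (sole candidate).
D5 = 2 (sole candidate).
J5 = 4 (sole candidate).
D2 = 8 (sole candidate).
A3 = 1 (sole candidate).
G3 = 8 (sole candidate).
A7 = 8 (sole candidate).
B7 = 1 (sole candidate).
J7 = 9 (sole candidate).
C8 = 3 (sole candidate).
D8 = 9 (sole candidate).
J8 = 1 (sole candidate).
C1 = 8 (sole candidate).
D1 = 3 (sole candidate).
E1 = 4 (sole candidate).
A5 = 6 (sole candidate).
H5 = 3 (sole candidate).
B6 = 3 (sole candidate).
C6 = 1 (sole candidate).
J6 = 7 (sole candidate).
H7 = 6 (sole candidate).
D9 = 1 (sole candidate).
E9 = 3 (sole candidate).
G9 = 9 (sole candidate).
H9 = 4: row 9 has {1,2,3,5,6,7,8,9}; col 8 has {1,2,3,5,6,7,8}; region has {1,2,3,5,6,7,8,9} → only 4 remains.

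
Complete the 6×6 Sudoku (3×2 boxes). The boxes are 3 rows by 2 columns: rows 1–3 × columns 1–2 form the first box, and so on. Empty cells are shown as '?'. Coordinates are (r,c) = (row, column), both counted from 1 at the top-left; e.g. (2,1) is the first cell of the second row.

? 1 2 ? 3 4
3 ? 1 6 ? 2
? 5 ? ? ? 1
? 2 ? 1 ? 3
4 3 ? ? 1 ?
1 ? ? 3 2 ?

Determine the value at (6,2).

(1,1) = 6 (sole candidate).
(1,4) = 5 (sole candidate).
(2,2) = 4 (sole candidate).
(2,5) = 5 (sole candidate).
(3,1) = 2 (sole candidate).
(3,4) = 4 (sole candidate).
(3,5) = 6 (sole candidate).
(4,1) = 5 (sole candidate).
(4,5) = 4 (sole candidate).
(5,4) = 2 (sole candidate).
(6,2) = 6: row 6 has {1,2,3}; col 2 has {1,2,3,4,5}; box has {1,2,3,4,5} → only 6 remains.

6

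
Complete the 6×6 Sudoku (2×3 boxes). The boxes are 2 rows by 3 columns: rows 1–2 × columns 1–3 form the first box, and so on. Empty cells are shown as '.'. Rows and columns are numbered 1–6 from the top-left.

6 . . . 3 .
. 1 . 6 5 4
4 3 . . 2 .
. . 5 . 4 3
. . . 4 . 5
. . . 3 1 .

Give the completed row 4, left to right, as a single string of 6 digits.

265143

row 4, column 4 = 1: row 4 has {3,4,5}; col 4 has {3,4,6}; box has {2,3,4} → only 1 remains.
row 5, column 5 = 6 (sole candidate).
row 6, column 6 = 2 (sole candidate).
row 1, column 4 = 2 (sole candidate).
row 1, column 6 = 1 (sole candidate).
row 3, column 4 = 5 (sole candidate).
row 3, column 6 = 6 (sole candidate).
row 4, column 1 = 2: row 4 has {1,3,4,5}; col 1 has {4,6}; box has {3,4,5} → only 2 remains.
row 4, column 2 = 6: row 4 has {1,2,3,4,5}; col 2 has {1,3}; box has {2,3,4,5} → only 6 remains.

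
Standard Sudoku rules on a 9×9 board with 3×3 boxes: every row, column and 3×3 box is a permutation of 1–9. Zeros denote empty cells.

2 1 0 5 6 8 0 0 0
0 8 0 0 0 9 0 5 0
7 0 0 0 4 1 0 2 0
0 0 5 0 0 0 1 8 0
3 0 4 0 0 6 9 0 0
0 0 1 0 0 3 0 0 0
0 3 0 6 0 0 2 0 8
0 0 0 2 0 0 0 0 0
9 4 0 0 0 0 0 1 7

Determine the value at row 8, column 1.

1

row 3, column 4 = 3 (sole candidate).
row 4, column 1 = 6 (sole candidate).
row 5, column 8 = 7 (sole candidate).
row 6, column 1 = 8 (sole candidate).
row 7, column 3 = 7 (sole candidate).
row 9, column 4 = 8 (sole candidate).
row 9, column 6 = 5 (sole candidate).
row 2, column 1 = 4 (sole candidate).
row 2, column 4 = 7 (sole candidate).
row 2, column 5 = 2 (sole candidate).
row 5, column 2 = 2 (sole candidate).
row 5, column 4 = 1 (sole candidate).
row 5, column 9 = 5 (sole candidate).
row 7, column 6 = 4 (sole candidate).
row 7, column 8 = 9 (sole candidate).
row 8, column 6 = 7 (sole candidate).
row 9, column 5 = 3 (sole candidate).
row 9, column 7 = 6 (sole candidate).
row 2, column 7 = 3 (sole candidate).
row 3, column 7 = 8 (sole candidate).
row 4, column 6 = 2 (sole candidate).
row 5, column 5 = 8 (sole candidate).
row 6, column 7 = 4 (sole candidate).
row 6, column 8 = 6 (sole candidate).
row 6, column 9 = 2 (sole candidate).
row 7, column 5 = 1 (sole candidate).
row 8, column 5 = 9 (sole candidate).
row 8, column 7 = 5 (sole candidate).
row 9, column 3 = 2 (sole candidate).
row 1, column 7 = 7 (sole candidate).
row 1, column 8 = 4 (sole candidate).
row 1, column 9 = 9 (sole candidate).
row 2, column 3 = 6 (sole candidate).
row 2, column 9 = 1 (sole candidate).
row 3, column 3 = 9 (sole candidate).
row 3, column 9 = 6 (sole candidate).
row 4, column 5 = 7 (sole candidate).
row 4, column 9 = 3 (sole candidate).
row 6, column 4 = 9 (sole candidate).
row 6, column 5 = 5 (sole candidate).
row 7, column 1 = 5 (sole candidate).
row 8, column 1 = 1: row 8 has {2,5,7,9}; col 1 has {2,3,4,5,6,7,8,9}; box has {2,3,4,5,7,9} → only 1 remains.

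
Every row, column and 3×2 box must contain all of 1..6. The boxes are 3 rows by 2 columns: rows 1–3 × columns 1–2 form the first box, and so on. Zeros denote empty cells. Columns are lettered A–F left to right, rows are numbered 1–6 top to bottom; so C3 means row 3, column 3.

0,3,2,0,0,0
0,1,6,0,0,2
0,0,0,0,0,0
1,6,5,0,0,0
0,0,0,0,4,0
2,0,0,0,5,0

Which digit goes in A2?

E2 = 3 (sole candidate).
E4 = 2 (sole candidate).
F4 = 3 (sole candidate).
B5 = 5 (sole candidate).
B6 = 4 (sole candidate).
B3 = 2 (sole candidate).
D4 = 4 (sole candidate).
A5 = 3 (sole candidate).
C5 = 1 (sole candidate).
F5 = 6 (sole candidate).
C6 = 3 (sole candidate).
D6 = 6 (sole candidate).
F6 = 1 (sole candidate).
D2 = 5 (sole candidate).
C3 = 4 (sole candidate).
F3 = 5 (sole candidate).
D5 = 2 (sole candidate).
D1 = 1 (sole candidate).
E1 = 6 (sole candidate).
F1 = 4 (sole candidate).
A2 = 4: row 2 has {1,2,3,5,6}; col 1 has {1,2,3}; box has {1,2,3} → only 4 remains.

4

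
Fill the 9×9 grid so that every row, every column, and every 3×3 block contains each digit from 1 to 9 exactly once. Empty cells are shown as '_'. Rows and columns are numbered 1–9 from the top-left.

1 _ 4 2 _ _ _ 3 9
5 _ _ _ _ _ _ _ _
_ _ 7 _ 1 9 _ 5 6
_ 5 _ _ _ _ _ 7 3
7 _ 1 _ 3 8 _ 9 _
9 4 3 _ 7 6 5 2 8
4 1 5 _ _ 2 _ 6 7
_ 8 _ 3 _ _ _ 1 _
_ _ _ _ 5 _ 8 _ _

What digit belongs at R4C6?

4

R1C2 = 6 (sole candidate).
R1C5 = 8 (sole candidate).
R1C7 = 7 (sole candidate).
R3C4 = 4 (sole candidate).
R3C7 = 2 (sole candidate).
R5C2 = 2 (sole candidate).
R5C4 = 5 (sole candidate).
R5C9 = 4 (sole candidate).
R6C4 = 1 (sole candidate).
R7C5 = 9 (sole candidate).
R7C7 = 3 (sole candidate).
R9C8 = 4 (sole candidate).
R9C9 = 2 (sole candidate).
R1C6 = 5 (sole candidate).
R2C5 = 6 (sole candidate).
R2C8 = 8 (sole candidate).
R2C9 = 1 (sole candidate).
R3C2 = 3 (sole candidate).
R4C4 = 9 (sole candidate).
R4C6 = 4: row 4 has {3,5,7,9}; col 6 has {2,5,6,8,9}; box has {1,3,5,6,7,8,9} → only 4 remains.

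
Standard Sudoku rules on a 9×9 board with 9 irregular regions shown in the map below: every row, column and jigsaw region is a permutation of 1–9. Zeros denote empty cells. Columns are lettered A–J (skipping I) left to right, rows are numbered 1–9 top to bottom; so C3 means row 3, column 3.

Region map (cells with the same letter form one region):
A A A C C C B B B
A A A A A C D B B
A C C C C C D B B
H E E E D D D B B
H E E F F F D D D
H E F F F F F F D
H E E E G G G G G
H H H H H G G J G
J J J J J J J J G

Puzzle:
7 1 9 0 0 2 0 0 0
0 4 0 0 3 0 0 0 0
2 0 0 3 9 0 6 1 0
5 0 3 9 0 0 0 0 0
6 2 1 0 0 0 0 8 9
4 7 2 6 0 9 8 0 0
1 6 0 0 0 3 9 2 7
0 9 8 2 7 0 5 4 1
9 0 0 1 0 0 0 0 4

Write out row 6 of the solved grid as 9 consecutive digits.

472619835

A2 = 8 (sole candidate).
D2 = 5 (sole candidate).
B4 = 8 (sole candidate).
D7 = 4 (sole candidate).
E7 = 8 (sole candidate).
A8 = 3 (sole candidate).
F8 = 6 (sole candidate).
D1 = 8 (sole candidate).
C2 = 6 (sole candidate).
J2 = 2 (sole candidate).
B3 = 5 (sole candidate).
J3 = 8 (sole candidate).
J4 = 6 (sole candidate).
D5 = 7 (sole candidate).
C7 = 5 (sole candidate).
B9 = 3 (sole candidate).
C9 = 7 (sole candidate).
G9 = 2 (sole candidate).
C3 = 4 (sole candidate).
F3 = 7 (sole candidate).
H4 = 7 (sole candidate).
E1 = 6 (sole candidate).
F2 = 1 (sole candidate).
G2 = 7 (sole candidate).
H2 = 9 (sole candidate).
F4 = 4 (sole candidate).
G4 = 1 (sole candidate).
F5 = 5 (sole candidate).
G5 = 3 (sole candidate).
E6 = 1: row 6 has {2,4,6,7,8,9}; col 5 has {3,6,7,8,9}; region has {2,5,6,7,8,9} → only 1 remains.
H6 = 3: row 6 has {1,2,4,6,7,8,9}; col 8 has {1,2,4,7,8,9}; region has {1,2,5,6,7,8,9} → only 3 remains.
J6 = 5: row 6 has {1,2,3,4,6,7,8,9}; col 9 has {1,2,4,6,7,8,9}; region has {1,3,4,6,7,8,9} → only 5 remains.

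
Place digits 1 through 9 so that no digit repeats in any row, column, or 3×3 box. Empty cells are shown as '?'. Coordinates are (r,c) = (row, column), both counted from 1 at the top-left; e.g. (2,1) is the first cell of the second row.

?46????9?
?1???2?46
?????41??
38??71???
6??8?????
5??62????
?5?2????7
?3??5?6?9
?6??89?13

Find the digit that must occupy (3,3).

3

(6,6) = 3: row 6 has {2,5,6}; col 6 has {1,2,4,9}; box has {1,2,6,7,8} → only 3 remains.
(7,6) = 6: row 7 has {2,5,7}; col 6 has {1,2,3,4,9}; box has {2,5,8,9} → only 6 remains.
(7,8) = 8: row 7 has {2,5,6,7}; col 8 has {1,4,9}; box has {1,3,6,7,9} → only 8 remains.
(8,6) = 7: row 8 has {3,5,6,9}; col 6 has {1,2,3,4,6,9}; box has {2,5,6,8,9} → only 7 remains.
(8,8) = 2: row 8 has {3,5,6,7,9}; col 8 has {1,4,8,9}; box has {1,3,6,7,8,9} → only 2 remains.
(9,4) = 4: row 9 has {1,3,6,8,9}; col 4 has {2,6,8}; box has {2,5,6,7,8,9} → only 4 remains.
(9,7) = 5: row 9 has {1,3,4,6,8,9}; col 7 has {1,6}; box has {1,2,3,6,7,8,9} → only 5 remains.
(5,6) = 5: row 5 has {6,8}; col 6 has {1,2,3,4,6,7,9}; box has {1,2,3,6,7,8} → only 5 remains.
(6,8) = 7: row 6 has {2,3,5,6}; col 8 has {1,2,4,8,9}; box has {} → only 7 remains.
(7,7) = 4: row 7 has {2,5,6,7,8}; col 7 has {1,5,6}; box has {1,2,3,5,6,7,8,9} → only 4 remains.
(8,4) = 1: row 8 has {2,3,5,6,7,9}; col 4 has {2,4,6,8}; box has {2,4,5,6,7,8,9} → only 1 remains.
(1,6) = 8: row 1 has {4,6,9}; col 6 has {1,2,3,4,5,6,7,9}; box has {2,4} → only 8 remains.
(4,4) = 9: row 4 has {1,3,7,8}; col 4 has {1,2,4,6,8}; box has {1,2,3,5,6,7,8} → only 9 remains.
(4,7) = 2: row 4 has {1,3,7,8,9}; col 7 has {1,4,5,6}; box has {7} → only 2 remains.
(5,5) = 4: row 5 has {5,6,8}; col 5 has {2,5,7,8}; box has {1,2,3,5,6,7,8,9} → only 4 remains.
(5,8) = 3: row 5 has {4,5,6,8}; col 8 has {1,2,4,7,8,9}; box has {2,7} → only 3 remains.
(5,9) = 1: row 5 has {3,4,5,6,8}; col 9 has {3,6,7,9}; box has {2,3,7} → only 1 remains.
(6,2) = 9: row 6 has {2,3,5,6,7}; col 2 has {1,3,4,5,6,8}; box has {3,5,6,8} → only 9 remains.
(6,7) = 8: row 6 has {2,3,5,6,7,9}; col 7 has {1,2,4,5,6}; box has {1,2,3,7} → only 8 remains.
(6,9) = 4: row 6 has {2,3,5,6,7,8,9}; col 9 has {1,3,6,7,9}; box has {1,2,3,7,8} → only 4 remains.
(7,5) = 3: row 7 has {2,4,5,6,7,8}; col 5 has {2,4,5,7,8}; box has {1,2,4,5,6,7,8,9} → only 3 remains.
(1,5) = 1: row 1 has {4,6,8,9}; col 5 has {2,3,4,5,7,8}; box has {2,4,8} → only 1 remains.
(2,5) = 9: row 2 has {1,2,4,6}; col 5 has {1,2,3,4,5,7,8}; box has {1,2,4,8} → only 9 remains.
(3,5) = 6: row 3 has {1,4}; col 5 has {1,2,3,4,5,7,8,9}; box has {1,2,4,8,9} → only 6 remains.
(3,8) = 5: row 3 has {1,4,6}; col 8 has {1,2,3,4,7,8,9}; box has {1,4,6,9} → only 5 remains.
(4,3) = 4: row 4 has {1,2,3,7,8,9}; col 3 has {6}; box has {3,5,6,8,9} → only 4 remains.
(4,8) = 6: row 4 has {1,2,3,4,7,8,9}; col 8 has {1,2,3,4,5,7,8,9}; box has {1,2,3,4,7,8} → only 6 remains.
(4,9) = 5: row 4 has {1,2,3,4,6,7,8,9}; col 9 has {1,3,4,6,7,9}; box has {1,2,3,4,6,7,8} → only 5 remains.
(5,7) = 9: row 5 has {1,3,4,5,6,8}; col 7 has {1,2,4,5,6,8}; box has {1,2,3,4,5,6,7,8} → only 9 remains.
(6,3) = 1: row 6 has {2,3,4,5,6,7,8,9}; col 3 has {4,6}; box has {3,4,5,6,8,9} → only 1 remains.
(7,3) = 9: row 7 has {2,3,4,5,6,7,8}; col 3 has {1,4,6}; box has {3,5,6} → only 9 remains.
(8,3) = 8: row 8 has {1,2,3,5,6,7,9}; col 3 has {1,4,6,9}; box has {3,5,6,9} → only 8 remains.
(1,9) = 2: row 1 has {1,4,6,8,9}; col 9 has {1,3,4,5,6,7,9}; box has {1,4,5,6,9} → only 2 remains.
(3,9) = 8: row 3 has {1,4,5,6}; col 9 has {1,2,3,4,5,6,7,9}; box has {1,2,4,5,6,9} → only 8 remains.
(7,1) = 1: row 7 has {2,3,4,5,6,7,8,9}; col 1 has {3,5,6}; box has {3,5,6,8,9} → only 1 remains.
(8,1) = 4: row 8 has {1,2,3,5,6,7,8,9}; col 1 has {1,3,5,6}; box has {1,3,5,6,8,9} → only 4 remains.
(1,1) = 7: row 1 has {1,2,4,6,8,9}; col 1 has {1,3,4,5,6}; box has {1,4,6} → only 7 remains.
(1,7) = 3: row 1 has {1,2,4,6,7,8,9}; col 7 has {1,2,4,5,6,8,9}; box has {1,2,4,5,6,8,9} → only 3 remains.
(2,1) = 8: row 2 has {1,2,4,6,9}; col 1 has {1,3,4,5,6,7}; box has {1,4,6,7} → only 8 remains.
(2,7) = 7: row 2 has {1,2,4,6,8,9}; col 7 has {1,2,3,4,5,6,8,9}; box has {1,2,3,4,5,6,8,9} → only 7 remains.
(3,2) = 2: row 3 has {1,4,5,6,8}; col 2 has {1,3,4,5,6,8,9}; box has {1,4,6,7,8} → only 2 remains.
(3,3) = 3: row 3 has {1,2,4,5,6,8}; col 3 has {1,4,6,8,9}; box has {1,2,4,6,7,8} → only 3 remains.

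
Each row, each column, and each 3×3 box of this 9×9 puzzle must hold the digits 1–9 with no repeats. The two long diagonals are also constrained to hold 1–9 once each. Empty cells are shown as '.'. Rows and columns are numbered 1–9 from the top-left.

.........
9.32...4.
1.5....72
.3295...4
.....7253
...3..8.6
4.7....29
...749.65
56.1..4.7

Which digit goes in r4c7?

r2c2 = 8: row 2 has {2,3,4,9}; col 2 has {3,6}; box has {1,3,5,9}; main diagonal has {5,6,7,9} → only 8 remains.
r2c9 = 1: row 2 has {2,3,4,8,9}; col 9 has {2,3,4,5,6,7,9}; box has {2,4,7} → only 1 remains.
r3c2 = 4: row 3 has {1,2,5,7}; col 2 has {3,6,8}; box has {1,3,5,8,9} → only 4 remains.
r4c8 = 1: row 4 has {2,3,4,5,9}; col 8 has {2,4,5,6,7}; box has {2,3,4,5,6,8} → only 1 remains.
r5c5 = 1: row 5 has {2,3,5,7}; col 5 has {4,5}; box has {3,5,7,9}; main diagonal has {5,6,7,8,9}; anti-diagonal has {3,4,5,7} → only 1 remains.
r6c1 = 7: row 6 has {3,6,8}; col 1 has {1,4,5,9}; box has {2,3} → only 7 remains.
r6c5 = 2: row 6 has {3,6,7,8}; col 5 has {1,4,5}; box has {1,3,5,7,9} → only 2 remains.
r6c6 = 4: row 6 has {2,3,6,7,8}; col 6 has {7,9}; box has {1,2,3,5,7,9}; main diagonal has {1,5,6,7,8,9} → only 4 remains.
r6c8 = 9: row 6 has {2,3,4,6,7,8}; col 8 has {1,2,4,5,6,7}; box has {1,2,3,4,5,6,8} → only 9 remains.
r7c2 = 1: row 7 has {2,4,7,9}; col 2 has {3,4,6,8}; box has {4,5,6,7} → only 1 remains.
r7c7 = 3: row 7 has {1,2,4,7,9}; col 7 has {2,4,8}; box has {2,4,5,6,7,9}; main diagonal has {1,4,5,6,7,8,9} → only 3 remains.
r8c2 = 2: row 8 has {4,5,6,7,9}; col 2 has {1,3,4,6,8}; box has {1,4,5,6,7}; anti-diagonal has {1,3,4,5,7} → only 2 remains.
r8c3 = 8: row 8 has {2,4,5,6,7,9}; col 3 has {2,3,5,7}; box has {1,2,4,5,6,7} → only 8 remains.
r8c7 = 1: row 8 has {2,4,5,6,7,8,9}; col 7 has {2,3,4,8}; box has {2,3,4,5,6,7,9} → only 1 remains.
r9c3 = 9: row 9 has {1,4,5,6,7}; col 3 has {2,3,5,7,8}; box has {1,2,4,5,6,7,8} → only 9 remains.
r9c8 = 8: row 9 has {1,4,5,6,7,9}; col 8 has {1,2,4,5,6,7,9}; box has {1,2,3,4,5,6,7,9} → only 8 remains.
r1c1 = 2: row 1 has {}; col 1 has {1,4,5,7,9}; box has {1,3,4,5,8,9}; main diagonal has {1,3,4,5,6,7,8,9} → only 2 remains.
r1c2 = 7: row 1 has {2}; col 2 has {1,2,3,4,6,8}; box has {1,2,3,4,5,8,9} → only 7 remains.
r1c3 = 6: row 1 has {2,7}; col 3 has {2,3,5,7,8,9}; box has {1,2,3,4,5,7,8,9} → only 6 remains.
r1c8 = 3: row 1 has {2,6,7}; col 8 has {1,2,4,5,6,7,8,9}; box has {1,2,4,7} → only 3 remains.
r1c9 = 8: row 1 has {2,3,6,7}; col 9 has {1,2,3,4,5,6,7,9}; box has {1,2,3,4,7}; anti-diagonal has {1,2,3,4,5,7} → only 8 remains.
r4c6 = 6: row 4 has {1,2,3,4,5,9}; col 6 has {4,7,9}; box has {1,2,3,4,5,7,9}; anti-diagonal has {1,2,3,4,5,7,8} → only 6 remains.
r4c7 = 7: row 4 has {1,2,3,4,5,6,9}; col 7 has {1,2,3,4,8}; box has {1,2,3,4,5,6,8,9} → only 7 remains.

7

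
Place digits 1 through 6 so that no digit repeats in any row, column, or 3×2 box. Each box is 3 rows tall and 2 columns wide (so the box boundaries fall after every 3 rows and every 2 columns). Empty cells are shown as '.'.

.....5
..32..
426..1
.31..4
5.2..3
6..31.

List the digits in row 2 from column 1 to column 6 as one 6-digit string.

R1C3 = 4: row 1 has {5}; col 3 has {1,2,3,6}; box has {2,3,6} → only 4 remains.
R1C4 = 1: row 1 has {4,5}; col 4 has {2,3}; box has {2,3,4,6} → only 1 remains.
R2C1 = 1: row 2 has {2,3}; col 1 has {4,5,6}; box has {2,4} → only 1 remains.
R2C6 = 6: row 2 has {1,2,3}; col 6 has {1,3,4,5}; box has {1,5} → only 6 remains.
R3C4 = 5: row 3 has {1,2,4,6}; col 4 has {1,2,3}; box has {1,2,3,4,6} → only 5 remains.
R3C5 = 3: row 3 has {1,2,4,5,6}; col 5 has {1}; box has {1,5,6} → only 3 remains.
R4C1 = 2: row 4 has {1,3,4}; col 1 has {1,4,5,6}; box has {3,5,6} → only 2 remains.
R4C4 = 6: row 4 has {1,2,3,4}; col 4 has {1,2,3,5}; box has {1,2,3} → only 6 remains.
R4C5 = 5: row 4 has {1,2,3,4,6}; col 5 has {1,3}; box has {1,3,4} → only 5 remains.
R5C4 = 4: row 5 has {2,3,5}; col 4 has {1,2,3,5,6}; box has {1,2,3,6} → only 4 remains.
R5C5 = 6: row 5 has {2,3,4,5}; col 5 has {1,3,5}; box has {1,3,4,5} → only 6 remains.
R6C2 = 4: row 6 has {1,3,6}; col 2 has {2,3}; box has {2,3,5,6} → only 4 remains.
R6C3 = 5: row 6 has {1,3,4,6}; col 3 has {1,2,3,4,6}; box has {1,2,3,4,6} → only 5 remains.
R6C6 = 2: row 6 has {1,3,4,5,6}; col 6 has {1,3,4,5,6}; box has {1,3,4,5,6} → only 2 remains.
R1C1 = 3: row 1 has {1,4,5}; col 1 has {1,2,4,5,6}; box has {1,2,4} → only 3 remains.
R1C2 = 6: row 1 has {1,3,4,5}; col 2 has {2,3,4}; box has {1,2,3,4} → only 6 remains.
R1C5 = 2: row 1 has {1,3,4,5,6}; col 5 has {1,3,5,6}; box has {1,3,5,6} → only 2 remains.
R2C2 = 5: row 2 has {1,2,3,6}; col 2 has {2,3,4,6}; box has {1,2,3,4,6} → only 5 remains.
R2C5 = 4: row 2 has {1,2,3,5,6}; col 5 has {1,2,3,5,6}; box has {1,2,3,5,6} → only 4 remains.

153246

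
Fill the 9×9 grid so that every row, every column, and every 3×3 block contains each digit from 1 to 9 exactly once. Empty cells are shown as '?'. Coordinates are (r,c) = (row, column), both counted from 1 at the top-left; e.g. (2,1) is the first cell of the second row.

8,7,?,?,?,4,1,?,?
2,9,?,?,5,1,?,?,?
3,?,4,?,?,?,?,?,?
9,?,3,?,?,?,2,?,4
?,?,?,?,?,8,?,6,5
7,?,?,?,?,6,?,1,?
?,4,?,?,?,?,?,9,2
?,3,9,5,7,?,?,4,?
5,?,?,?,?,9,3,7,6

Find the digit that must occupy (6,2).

(2,3) = 6: row 2 has {1,2,5,9}; col 3 has {3,4,9}; box has {2,3,4,7,8,9} → only 6 remains.
(4,5) = 1: row 4 has {2,3,4,9}; col 5 has {5,7}; box has {6,8} → only 1 remains.
(4,8) = 8: row 4 has {1,2,3,4,9}; col 8 has {1,4,6,7,9}; box has {1,2,4,5,6} → only 8 remains.
(6,7) = 9: row 6 has {1,6,7}; col 7 has {1,2,3}; box has {1,2,4,5,6,8} → only 9 remains.
(6,9) = 3: row 6 has {1,6,7,9}; col 9 has {2,4,5,6}; box has {1,2,4,5,6,8,9} → only 3 remains.
(7,6) = 3: row 7 has {2,4,9}; col 6 has {1,4,6,8,9}; box has {5,7,9} → only 3 remains.
(8,6) = 2: row 8 has {3,4,5,7,9}; col 6 has {1,3,4,6,8,9}; box has {3,5,7,9} → only 2 remains.
(8,7) = 8: row 8 has {2,3,4,5,7,9}; col 7 has {1,2,3,9}; box has {2,3,4,6,7,9} → only 8 remains.
(8,9) = 1: row 8 has {2,3,4,5,7,8,9}; col 9 has {2,3,4,5,6}; box has {2,3,4,6,7,8,9} → only 1 remains.
(1,3) = 5: row 1 has {1,4,7,8}; col 3 has {3,4,6,9}; box has {2,3,4,6,7,8,9} → only 5 remains.
(1,9) = 9: row 1 has {1,4,5,7,8}; col 9 has {1,2,3,4,5,6}; box has {1} → only 9 remains.
(2,8) = 3: row 2 has {1,2,5,6,9}; col 8 has {1,4,6,7,8,9}; box has {1,9} → only 3 remains.
(3,2) = 1: row 3 has {3,4}; col 2 has {3,4,7,9}; box has {2,3,4,5,6,7,8,9} → only 1 remains.
(3,6) = 7: row 3 has {1,3,4}; col 6 has {1,2,3,4,6,8,9}; box has {1,4,5} → only 7 remains.
(3,9) = 8: row 3 has {1,3,4,7}; col 9 has {1,2,3,4,5,6,9}; box has {1,3,9} → only 8 remains.
(4,4) = 7: row 4 has {1,2,3,4,8,9}; col 4 has {5}; box has {1,6,8} → only 7 remains.
(4,6) = 5: row 4 has {1,2,3,4,7,8,9}; col 6 has {1,2,3,4,6,7,8,9}; box has {1,6,7,8} → only 5 remains.
(5,2) = 2: row 5 has {5,6,8}; col 2 has {1,3,4,7,9}; box has {3,7,9} → only 2 remains.
(5,3) = 1: row 5 has {2,5,6,8}; col 3 has {3,4,5,6,9}; box has {2,3,7,9} → only 1 remains.
(5,7) = 7: row 5 has {1,2,5,6,8}; col 7 has {1,2,3,8,9}; box has {1,2,3,4,5,6,8,9} → only 7 remains.
(6,3) = 8: row 6 has {1,3,6,7,9}; col 3 has {1,3,4,5,6,9}; box has {1,2,3,7,9} → only 8 remains.
(7,3) = 7: row 7 has {2,3,4,9}; col 3 has {1,3,4,5,6,8,9}; box has {3,4,5,9} → only 7 remains.
(7,7) = 5: row 7 has {2,3,4,7,9}; col 7 has {1,2,3,7,8,9}; box has {1,2,3,4,6,7,8,9} → only 5 remains.
(8,1) = 6: row 8 has {1,2,3,4,5,7,8,9}; col 1 has {2,3,5,7,8,9}; box has {3,4,5,7,9} → only 6 remains.
(9,2) = 8: row 9 has {3,5,6,7,9}; col 2 has {1,2,3,4,7,9}; box has {3,4,5,6,7,9} → only 8 remains.
(9,3) = 2: row 9 has {3,5,6,7,8,9}; col 3 has {1,3,4,5,6,7,8,9}; box has {3,4,5,6,7,8,9} → only 2 remains.
(9,5) = 4: row 9 has {2,3,5,6,7,8,9}; col 5 has {1,5,7}; box has {2,3,5,7,9} → only 4 remains.
(1,8) = 2: row 1 has {1,4,5,7,8,9}; col 8 has {1,3,4,6,7,8,9}; box has {1,3,8,9} → only 2 remains.
(2,4) = 8: row 2 has {1,2,3,5,6,9}; col 4 has {5,7}; box has {1,4,5,7} → only 8 remains.
(2,7) = 4: row 2 has {1,2,3,5,6,8,9}; col 7 has {1,2,3,5,7,8,9}; box has {1,2,3,8,9} → only 4 remains.
(2,9) = 7: row 2 has {1,2,3,4,5,6,8,9}; col 9 has {1,2,3,4,5,6,8,9}; box has {1,2,3,4,8,9} → only 7 remains.
(3,7) = 6: row 3 has {1,3,4,7,8}; col 7 has {1,2,3,4,5,7,8,9}; box has {1,2,3,4,7,8,9} → only 6 remains.
(3,8) = 5: row 3 has {1,3,4,6,7,8}; col 8 has {1,2,3,4,6,7,8,9}; box has {1,2,3,4,6,7,8,9} → only 5 remains.
(4,2) = 6: row 4 has {1,2,3,4,5,7,8,9}; col 2 has {1,2,3,4,7,8,9}; box has {1,2,3,7,8,9} → only 6 remains.
(5,1) = 4: row 5 has {1,2,5,6,7,8}; col 1 has {2,3,5,6,7,8,9}; box has {1,2,3,6,7,8,9} → only 4 remains.
(6,2) = 5: row 6 has {1,3,6,7,8,9}; col 2 has {1,2,3,4,6,7,8,9}; box has {1,2,3,4,6,7,8,9} → only 5 remains.

5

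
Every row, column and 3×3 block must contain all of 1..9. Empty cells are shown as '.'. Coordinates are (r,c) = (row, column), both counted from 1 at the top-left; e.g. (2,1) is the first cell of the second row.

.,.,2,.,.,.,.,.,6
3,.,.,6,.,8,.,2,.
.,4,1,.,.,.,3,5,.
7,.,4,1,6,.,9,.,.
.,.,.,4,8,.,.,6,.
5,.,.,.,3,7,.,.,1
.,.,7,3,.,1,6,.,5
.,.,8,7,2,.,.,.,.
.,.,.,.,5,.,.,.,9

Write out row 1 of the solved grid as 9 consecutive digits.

872543196

(9,4) = 8 (sole candidate).
(1,6) = 3: in row 1, 3 can only go here (every other open cell in that row sees a 3).
(3,1) = 6 (hidden single in row 3).
(3,9) = 8 (hidden single in row 3).
(3,5) = 7 (hidden single in row 3).
(4,6) = 5 (hidden single in row 4).
(5,7) = 5 (hidden single in row 5).
(5,9) = 7 (hidden single in row 5).
(2,9) = 4 (sole candidate).
(8,9) = 3 (sole candidate).
(4,9) = 2 (sole candidate).
(1,5) = 4: in row 1, 4 can only go here (every other open cell in that row sees a 4).
(7,5) = 9 (sole candidate).
(2,5) = 1 (sole candidate).
(2,7) = 7 (sole candidate).
(7,2) = 2 (sole candidate).
(1,7) = 1: row 1 has {2,3,4,6}; col 7 has {3,5,6,7,9}; box has {2,3,4,5,6,7,8} → only 1 remains.
(1,8) = 9: row 1 has {1,2,3,4,6}; col 8 has {2,5,6}; box has {1,2,3,4,5,6,7,8} → only 9 remains.
(7,1) = 4 (sole candidate).
(7,8) = 8 (sole candidate).
(8,7) = 4 (sole candidate).
(8,8) = 1 (sole candidate).
(9,1) = 1 (sole candidate).
(9,7) = 2 (sole candidate).
(9,8) = 7 (sole candidate).
(1,1) = 8: row 1 has {1,2,3,4,6,9}; col 1 has {1,3,4,5,6,7}; box has {1,2,3,4,6} → only 8 remains.
(1,4) = 5: row 1 has {1,2,3,4,6,8,9}; col 4 has {1,3,4,6,7,8}; box has {1,3,4,6,7,8} → only 5 remains.
(4,8) = 3 (sole candidate).
(6,7) = 8 (sole candidate).
(6,8) = 4 (sole candidate).
(8,1) = 9 (sole candidate).
(8,6) = 6 (sole candidate).
(9,6) = 4 (sole candidate).
(1,2) = 7: row 1 has {1,2,3,4,5,6,8,9}; col 2 has {2,4}; box has {1,2,3,4,6,8} → only 7 remains.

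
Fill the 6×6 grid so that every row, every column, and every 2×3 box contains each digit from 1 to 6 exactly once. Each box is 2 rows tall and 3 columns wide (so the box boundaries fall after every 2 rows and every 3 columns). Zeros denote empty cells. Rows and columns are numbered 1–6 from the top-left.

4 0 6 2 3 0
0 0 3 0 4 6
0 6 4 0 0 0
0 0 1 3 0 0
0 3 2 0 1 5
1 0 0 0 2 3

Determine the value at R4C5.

R1C6 = 1: row 1 has {2,3,4,6}; col 6 has {3,5,6}; box has {2,3,4,6} → only 1 remains.
R2C4 = 5: row 2 has {3,4,6}; col 4 has {2,3}; box has {1,2,3,4,6} → only 5 remains.
R3C4 = 1: row 3 has {4,6}; col 4 has {2,3,5}; box has {3} → only 1 remains.
R3C5 = 5: row 3 has {1,4,6}; col 5 has {1,2,3,4}; box has {1,3} → only 5 remains.
R3C6 = 2: row 3 has {1,4,5,6}; col 6 has {1,3,5,6}; box has {1,3,5} → only 2 remains.
R4C5 = 6: row 4 has {1,3}; col 5 has {1,2,3,4,5}; box has {1,2,3,5} → only 6 remains.

6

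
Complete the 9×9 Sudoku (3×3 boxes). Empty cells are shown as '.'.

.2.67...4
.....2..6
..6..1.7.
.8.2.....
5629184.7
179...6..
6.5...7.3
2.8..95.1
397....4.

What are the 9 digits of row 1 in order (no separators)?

921675384

row 4, column 1 = 4 (sole candidate).
row 4, column 3 = 3 (sole candidate).
row 5, column 8 = 3 (sole candidate).
row 7, column 6 = 4 (sole candidate).
row 8, column 2 = 4 (sole candidate).
row 8, column 8 = 6 (sole candidate).
row 1, column 3 = 1: row 1 has {2,4,6,7}; col 3 has {2,3,5,6,7,8,9}; box has {2,6} → only 1 remains.
row 2, column 3 = 4 (sole candidate).
row 7, column 2 = 1 (sole candidate).
row 7, column 4 = 8 (sole candidate).
row 7, column 5 = 2 (sole candidate).
row 7, column 8 = 9 (sole candidate).
row 8, column 5 = 3 (sole candidate).
row 8, column 4 = 7 (sole candidate).
row 2, column 1 = 7 (hidden single in row 2).
row 4, column 6 = 7 (hidden single in row 4).
row 4, column 5 = 6 (hidden single in row 4).
row 9, column 5 = 5 (sole candidate).
row 9, column 6 = 6 (sole candidate).
row 6, column 5 = 4 (sole candidate).
row 9, column 4 = 1 (sole candidate).
row 3, column 4 = 4 (hidden single in row 3).
row 6, column 8 = 2 (hidden single in column 8).
row 6, column 9 = 8 (hidden single in row 6).
row 9, column 9 = 2 (sole candidate).
row 9, column 7 = 8 (sole candidate).
row 3, column 7 = 2 (hidden single in row 3).
row 3, column 2 = 3 (hidden single in row 3).
row 2, column 2 = 5 (sole candidate).
row 2, column 4 = 3 (sole candidate).
row 6, column 4 = 5 (sole candidate).
row 6, column 6 = 3 (sole candidate).
row 1, column 6 = 5: row 1 has {1,2,4,6,7}; col 6 has {1,2,3,4,6,7,8,9}; box has {1,2,3,4,6,7} → only 5 remains.
row 1, column 8 = 8: row 1 has {1,2,4,5,6,7}; col 8 has {2,3,4,6,7,9}; box has {2,4,6,7} → only 8 remains.
row 2, column 8 = 1 (sole candidate).
row 4, column 8 = 5 (sole candidate).
row 4, column 9 = 9 (sole candidate).
row 1, column 1 = 9: row 1 has {1,2,4,5,6,7,8}; col 1 has {1,2,3,4,5,6,7}; box has {1,2,3,4,5,6,7} → only 9 remains.
row 1, column 7 = 3: row 1 has {1,2,4,5,6,7,8,9}; col 7 has {2,4,5,6,7,8}; box has {1,2,4,6,7,8} → only 3 remains.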